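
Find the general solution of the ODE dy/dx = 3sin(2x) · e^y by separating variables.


Separate: e^(-y) dy = 3sin(2x) dx.
Integrate: -e^(-y) = -(3/2)cos(2x) + C₀.
Rearrange: e^(-y) = (3/2)cos(2x) + C.


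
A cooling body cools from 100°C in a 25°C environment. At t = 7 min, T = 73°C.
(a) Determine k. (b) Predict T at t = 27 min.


Newton's law: T(t) = T_a + (T₀ - T_a)e^(-kt).
(a) Use T(7) = 73: (73 - 25)/(100 - 25) = e^(-k·7), so k = -ln(0.640)/7 ≈ 0.0638.
(b) Apply k to t = 27: T(27) = 25 + (75)e^(-1.721) ≈ 38.4°C.


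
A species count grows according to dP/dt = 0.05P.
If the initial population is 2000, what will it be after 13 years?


The ODE dP/dt = 0.05P has solution P(t) = P(0)e^(0.05t).
Substitute P(0) = 2000 and t = 13: P(13) = 2000 e^(0.65) ≈ 3831.


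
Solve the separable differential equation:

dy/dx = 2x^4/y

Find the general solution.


Separate variables: y dy = 2x^4 dx.
Integrate both sides: y²/2 = (2/5)x^5 + C₀.
Multiply by 2: y² = (4/5)x^5 + C.


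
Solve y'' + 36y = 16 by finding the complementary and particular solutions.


Homogeneous part: r² + 36 = 0 ⇒ r = ±6i, so y_h = C₁cos(6x) + C₂sin(6x).
Try constant y_p = A; plug in: 36A = 16 ⇒ A = 4/9.
General solution: y = C₁cos(6x) + C₂sin(6x) + 4/9.


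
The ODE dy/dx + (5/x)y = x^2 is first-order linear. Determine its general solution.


P(x) = 5/x ⇒ μ = x^5.
(x^5 y)' = x^7 ⇒ x^5 y = x^8/(8) + C.
Solve for y: y = (1/8)x^3 + C/x^5.


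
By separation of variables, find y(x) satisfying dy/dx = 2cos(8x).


g(y) = 1, so integrate directly: y = ∫ 2cos(8x) dx = (1/4)sin(8x) + C.


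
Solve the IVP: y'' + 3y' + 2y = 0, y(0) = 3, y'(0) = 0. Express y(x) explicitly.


Characteristic roots of r² + 3r + 2 = 0 are -1, -2.
General solution y = c₁ e^(-x) + c₂ e^(-2x).
Apply y(0) = 3: c₁ + c₂ = 3. Apply y'(0) = 0: -1 c₁ - 2 c₂ = 0.
Solve: c₁ = 6, c₂ = -3.
Particular solution: y = 6e^(-x) - 3e^(-2x).


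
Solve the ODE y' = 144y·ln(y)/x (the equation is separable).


Separate: dy/[y ln(y)] = 144 dx/x.
Substitute u = ln(y): du/u = 144 dx/x.
Integrate: ln|ln(y)| = 144ln|x| + C₀, hence ln(y) = C·x^144.


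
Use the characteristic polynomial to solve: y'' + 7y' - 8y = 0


Characteristic equation: r² + 7r - 8 = 0.
Factor: (r - 1)(r + 8) = 0 ⇒ r = 1, -8 (distinct real).
General solution: y = C₁e^(x) + C₂e^(-8x).


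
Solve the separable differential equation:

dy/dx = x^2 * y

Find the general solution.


Separate variables: dy/y = x^2 dx.
Integrate: ln|y| = (1/3)x^3 + C₀.
Exponentiate: y = Ce^((1/3)x^3).


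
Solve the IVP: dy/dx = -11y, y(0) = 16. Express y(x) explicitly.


General solution of y' = -11y is y = Ce^(-11x).
Apply y(0) = 16: C = 16.
Particular solution: y = 16e^(-11x).


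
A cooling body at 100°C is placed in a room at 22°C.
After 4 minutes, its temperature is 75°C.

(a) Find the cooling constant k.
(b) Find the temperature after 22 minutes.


Newton's law: T(t) = T_a + (T₀ - T_a)e^(-kt).
(a) Use T(4) = 75: (75 - 22)/(100 - 22) = e^(-k·4), so k = -ln(0.679)/4 ≈ 0.0966.
(b) Apply k to t = 22: T(22) = 22 + (78)e^(-2.125) ≈ 31.3°C.


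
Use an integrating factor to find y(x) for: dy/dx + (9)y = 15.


P(x) = 9, Q(x) = 15; integrating factor μ = e^(9x).
(μ y)' = 15e^(9x) ⇒ μ y = (5/3)e^(9x) + C.
Divide by μ: y = 5/3 + Ce^(-9x).


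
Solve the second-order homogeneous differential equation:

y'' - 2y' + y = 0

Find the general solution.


Characteristic equation: r² - 2r + 1 = 0, i.e. (r - 1)² = 0.
Repeated root r = 1; include an x factor for the second linearly independent solution.
General solution: y = (C₁ + C₂x)e^(x).


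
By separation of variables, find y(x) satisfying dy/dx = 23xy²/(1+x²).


Separate: dy/y² = 23x/(1+x²) dx.
Integrate LHS: ∫ dy/y² = -1/y.
Integrate RHS via u = 1+x²: (23/2)ln(1+x²) + C.
Result: -1/y = (23/2)ln(1+x²) + C.


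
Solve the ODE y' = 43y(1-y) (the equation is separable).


Separate: dy/[y(1-y)] = 43 dx.
Partial fractions: 1/[y(1-y)] = 1/y + 1/(1-y).
Integrate: ln|y/(1-y)| = 43x + C₀.
Solve for y: y = 1/(1 + Ce^(-43x)).


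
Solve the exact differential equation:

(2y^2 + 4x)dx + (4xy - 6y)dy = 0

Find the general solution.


Check exactness: ∂M/∂y = 4y and ∂N/∂x = 4y; equal, so the equation is exact.
Integrate M with respect to x (treating y as constant): ∫M dx = 2xy^2 + 2x^2 + h(y).
Differentiate w.r.t. y and set equal to N: the x-dependent terms already match, leaving h'(y) = -6y. Integrate: h(y) = -3y^2.
So F(x,y) = 2xy^2 + 2x^2 - 3y^2.
General solution: 2xy^2 + 2x^2 - 3y^2 = C.


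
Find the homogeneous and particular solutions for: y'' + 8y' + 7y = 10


Characteristic roots of r² + 8r + 7 = 0 are -1, -7.
y_h = C₁e^(-x) + C₂e^(-7x).
Constant forcing; try y_p = A. Then 7A = 10 ⇒ A = 10/7.
General solution: y = C₁e^(-x) + C₂e^(-7x) + 10/7.


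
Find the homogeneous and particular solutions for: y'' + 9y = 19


Homogeneous part: r² + 9 = 0 ⇒ r = ±3i, so y_h = C₁cos(3x) + C₂sin(3x).
Try constant y_p = A; plug in: 9A = 19 ⇒ A = 19/9.
General solution: y = C₁cos(3x) + C₂sin(3x) + 19/9.


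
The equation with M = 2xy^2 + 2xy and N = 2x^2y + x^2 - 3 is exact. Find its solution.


Check exactness: ∂M/∂y = 4xy + 2x and ∂N/∂x = 4xy + 2x; equal, so the equation is exact.
Integrate M with respect to x (treating y as constant): ∫M dx = x^2y^2 + x^2y + h(y).
Differentiate w.r.t. y and set equal to N: the x-dependent terms already match, leaving h'(y) = -3. Integrate: h(y) = -3y.
So F(x,y) = x^2y^2 + x^2y - 3y.
General solution: x^2y^2 + x^2y - 3y = C.


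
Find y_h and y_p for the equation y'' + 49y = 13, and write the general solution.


Homogeneous part: r² + 49 = 0 ⇒ r = ±7i, so y_h = C₁cos(7x) + C₂sin(7x).
Try constant y_p = A; plug in: 49A = 13 ⇒ A = 13/49.
General solution: y = C₁cos(7x) + C₂sin(7x) + 13/49.


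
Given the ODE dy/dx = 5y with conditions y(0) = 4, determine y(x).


General solution of y' = 5y is y = Ce^(5x).
Apply y(0) = 4: C = 4.
Particular solution: y = 4e^(5x).


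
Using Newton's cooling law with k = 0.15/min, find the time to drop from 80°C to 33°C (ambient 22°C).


From T(t) = T_a + (T₀ - T_a)e^(-kt), set T(t) = 33:
(33 - 22) / (80 - 22) = e^(-0.15t), so t = -ln(0.190)/0.15 ≈ 11.1 minutes.


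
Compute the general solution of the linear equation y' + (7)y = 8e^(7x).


P(x) = 7 ⇒ μ = e^(7x).
(μ y)' = 8e^(14x) ⇒ μ y = (8/14)e^(14x) + C.
Divide by μ: y = (4/7)e^(7x) + Ce^(-7x).


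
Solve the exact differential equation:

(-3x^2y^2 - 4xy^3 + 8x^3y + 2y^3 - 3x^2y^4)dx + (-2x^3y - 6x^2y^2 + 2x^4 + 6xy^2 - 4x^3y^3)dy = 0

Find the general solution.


Check exactness: ∂M/∂y = -6x^2y - 12xy^2 + 8x^3 + 6y^2 - 12x^2y^3 and ∂N/∂x = -6x^2y - 12xy^2 + 8x^3 + 6y^2 - 12x^2y^3; equal, so the equation is exact.
Integrate M with respect to x (treating y as constant): ∫M dx = -x^3y^2 - 2x^2y^3 + 2x^4y + 2xy^3 - x^3y^4 + h(y).
Differentiate w.r.t. y and set equal to N: all terms match, so h'(y) = 0 and h is a constant absorbed into C.
General solution: -x^3y^2 - 2x^2y^3 + 2x^4y + 2xy^3 - x^3y^4 = C.


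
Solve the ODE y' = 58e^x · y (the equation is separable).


Separate variables: dy/y = 58e^x dx.
Integrate: ln|y| = 58e^x + C₀.
Exponentiate: y = Ce^(58e^x).


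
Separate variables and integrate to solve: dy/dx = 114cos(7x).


g(y) = 1, so integrate directly: y = ∫ 114cos(7x) dx = (114/7)sin(7x) + C.


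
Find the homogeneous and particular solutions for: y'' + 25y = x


Homogeneous: r² + 25 = 0 ⇒ r = ±5i, y_h = C₁cos(5x) + C₂sin(5x).
Polynomial forcing; try y_p = Ax + B. Then y_p'' + 25 y_p = 25(Ax + B) = x, so B = 0 and A = 1/25.
General solution: y = C₁cos(5x) + C₂sin(5x) + (1/25)x.


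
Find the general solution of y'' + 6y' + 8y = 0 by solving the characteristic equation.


Characteristic equation: r² + 6r + 8 = 0.
Factor: (r + 2)(r + 4) = 0 ⇒ r = -2, -4 (distinct real).
General solution: y = C₁e^(-2x) + C₂e^(-4x).


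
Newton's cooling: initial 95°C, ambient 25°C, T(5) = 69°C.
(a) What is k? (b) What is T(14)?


Newton's law: T(t) = T_a + (T₀ - T_a)e^(-kt).
(a) Use T(5) = 69: (69 - 25)/(95 - 25) = e^(-k·5), so k = -ln(0.629)/5 ≈ 0.0929.
(b) Apply k to t = 14: T(14) = 25 + (70)e^(-1.300) ≈ 44.1°C.


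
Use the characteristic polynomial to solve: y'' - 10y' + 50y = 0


Characteristic equation: r² - 10r + 50 = 0.
Discriminant is negative; roots r = 5 ± 5i (complex conjugate pair).
General solution uses e^(α x)(C₁ cos(β x) + C₂ sin(β x)): y = e^(5x)(C₁cos(5x) + C₂sin(5x)).


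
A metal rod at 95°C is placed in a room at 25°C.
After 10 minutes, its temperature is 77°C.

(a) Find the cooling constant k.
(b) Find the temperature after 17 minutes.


Newton's law: T(t) = T_a + (T₀ - T_a)e^(-kt).
(a) Use T(10) = 77: (77 - 25)/(95 - 25) = e^(-k·10), so k = -ln(0.743)/10 ≈ 0.0297.
(b) Apply k to t = 17: T(17) = 25 + (70)e^(-0.505) ≈ 67.2°C.


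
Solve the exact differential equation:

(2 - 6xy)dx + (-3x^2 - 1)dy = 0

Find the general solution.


Check exactness: ∂M/∂y = -6x and ∂N/∂x = -6x; equal, so the equation is exact.
Integrate M with respect to x (treating y as constant): ∫M dx = 2x - 3x^2y + h(y).
Differentiate w.r.t. y and set equal to N: the x-dependent terms already match, leaving h'(y) = -1. Integrate: h(y) = -y.
So F(x,y) = 2x - 3x^2y - y.
General solution: 2x - 3x^2y - y = C.


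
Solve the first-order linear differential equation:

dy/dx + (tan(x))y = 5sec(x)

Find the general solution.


P(x) = tan(x) ⇒ μ = e^(∫tan(x)dx) = sec(x).
(sec(x) y)' = 5sec²(x) ⇒ sec(x) y = 5tan(x) + C.
Multiply by cos(x): y = 5sin(x) + C·cos(x).


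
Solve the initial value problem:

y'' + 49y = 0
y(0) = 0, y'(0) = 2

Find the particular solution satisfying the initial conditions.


Characteristic roots of r² + 49 = 0 are ±7i, so y = C₁cos(7x) + C₂sin(7x).
Apply y(0) = 0: C₁ = 0. Differentiate and apply y'(0) = 2: 7·C₂ = 2, so C₂ = 2/7.
Particular solution: y = (2/7)sin(7x).


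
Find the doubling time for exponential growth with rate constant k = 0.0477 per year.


Exponential growth: P(t) = P₀ e^(0.0477t). Set P(t)/P₀ = 2: e^(0.0477t) = 2.
Solve: t = ln(2)/0.0477 ≈ 14.53 years.


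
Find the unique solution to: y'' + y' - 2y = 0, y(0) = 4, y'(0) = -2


Characteristic roots of r² + r - 2 = 0 are 1, -2.
General solution y = c₁ e^(x) + c₂ e^(-2x).
Apply y(0) = 4: c₁ + c₂ = 4. Apply y'(0) = -2: 1 c₁ - 2 c₂ = -2.
Solve: c₁ = 2, c₂ = 2.
Particular solution: y = 2e^(x) + 2e^(-2x).


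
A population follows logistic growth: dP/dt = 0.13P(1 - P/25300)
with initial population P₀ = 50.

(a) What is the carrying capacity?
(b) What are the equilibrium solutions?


Logistic ODE dP/dt = 0.13P(1 - P/25300) has equilibria where dP/dt = 0, i.e. P = 0 or P = 25300.
The coefficient (1 - P/K) = 0 when P = K, identifying K = 25300 as the carrying capacity.
(a) K = 25300; (b) equilibria P = 0 and P = 25300.


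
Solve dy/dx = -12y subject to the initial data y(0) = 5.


General solution of y' = -12y is y = Ce^(-12x).
Apply y(0) = 5: C = 5.
Particular solution: y = 5e^(-12x).


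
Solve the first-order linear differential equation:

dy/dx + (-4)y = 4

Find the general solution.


P(x) = -4 ⇒ μ = e^(-4x).
(μ y)' = 4e^(-4x) ⇒ μ y = -e^(-4x) + C.
Divide by μ: y = -1 + Ce^(4x).


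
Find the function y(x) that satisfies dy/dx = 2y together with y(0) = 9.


General solution of y' = 2y is y = Ce^(2x).
Apply y(0) = 9: C = 9.
Particular solution: y = 9e^(2x).


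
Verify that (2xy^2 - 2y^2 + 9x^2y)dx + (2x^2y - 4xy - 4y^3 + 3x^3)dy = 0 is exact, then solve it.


Check exactness: ∂M/∂y = 4xy - 4y + 9x^2 and ∂N/∂x = 4xy - 4y + 9x^2; equal, so the equation is exact.
Integrate M with respect to x (treating y as constant): ∫M dx = x^2y^2 - 2xy^2 + 3x^3y + h(y).
Differentiate w.r.t. y and set equal to N: the x-dependent terms already match, leaving h'(y) = -4y^3. Integrate: h(y) = -y^4.
So F(x,y) = x^2y^2 - 2xy^2 - y^4 + 3x^3y.
General solution: x^2y^2 - 2xy^2 - y^4 + 3x^3y = C.


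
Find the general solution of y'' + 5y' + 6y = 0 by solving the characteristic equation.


Characteristic equation: r² + 5r + 6 = 0.
Factor: (r + 3)(r + 2) = 0 ⇒ r = -3, -2 (distinct real).
General solution: y = C₁e^(-3x) + C₂e^(-2x).


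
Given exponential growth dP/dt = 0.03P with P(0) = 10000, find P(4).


The ODE dP/dt = 0.03P has solution P(t) = P(0)e^(0.03t).
Substitute P(0) = 10000 and t = 4: P(4) = 10000 e^(0.12) ≈ 11275.


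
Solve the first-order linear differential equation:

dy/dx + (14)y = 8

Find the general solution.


P(x) = 14, Q(x) = 8; integrating factor μ = e^(14x).
(μ y)' = 8e^(14x) ⇒ μ y = (4/7)e^(14x) + C.
Divide by μ: y = 4/7 + Ce^(-14x).


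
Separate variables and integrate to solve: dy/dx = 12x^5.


Integrate both sides with respect to x: y = ∫ 12x^5 dx = 2x^6 + C.


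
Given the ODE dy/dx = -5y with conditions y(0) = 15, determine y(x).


General solution of y' = -5y is y = Ce^(-5x).
Apply y(0) = 15: C = 15.
Particular solution: y = 15e^(-5x).


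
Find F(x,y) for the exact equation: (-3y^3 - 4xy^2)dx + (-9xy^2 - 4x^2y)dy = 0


Check exactness: ∂M/∂y = -9y^2 - 8xy and ∂N/∂x = -9y^2 - 8xy; equal, so the equation is exact.
Integrate M with respect to x (treating y as constant): ∫M dx = -3xy^3 - 2x^2y^2 + h(y).
Differentiate w.r.t. y and set equal to N: all terms match, so h'(y) = 0 and h is a constant absorbed into C.
General solution: -3xy^3 - 2x^2y^2 = C.


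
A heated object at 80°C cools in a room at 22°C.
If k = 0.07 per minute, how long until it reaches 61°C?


From T(t) = T_a + (T₀ - T_a)e^(-kt), set T(t) = 61:
(61 - 22) / (80 - 22) = e^(-0.07t), so t = -ln(0.672)/0.07 ≈ 5.7 minutes.


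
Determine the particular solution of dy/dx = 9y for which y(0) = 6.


General solution of y' = 9y is y = Ce^(9x).
Apply y(0) = 6: C = 6.
Particular solution: y = 6e^(9x).


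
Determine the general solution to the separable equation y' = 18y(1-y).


Separate: dy/[y(1-y)] = 18 dx.
Partial fractions: 1/[y(1-y)] = 1/y + 1/(1-y).
Integrate: ln|y/(1-y)| = 18x + C₀.
Solve for y: y = 1/(1 + Ce^(-18x)).


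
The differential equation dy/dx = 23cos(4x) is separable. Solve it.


g(y) = 1, so integrate directly: y = ∫ 23cos(4x) dx = (23/4)sin(4x) + C.


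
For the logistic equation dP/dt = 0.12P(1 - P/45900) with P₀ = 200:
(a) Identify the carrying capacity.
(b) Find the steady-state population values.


Logistic ODE dP/dt = 0.12P(1 - P/45900) has equilibria where dP/dt = 0, i.e. P = 0 or P = 45900.
The coefficient (1 - P/K) = 0 when P = K, identifying K = 45900 as the carrying capacity.
(a) K = 45900; (b) equilibria P = 0 and P = 45900.


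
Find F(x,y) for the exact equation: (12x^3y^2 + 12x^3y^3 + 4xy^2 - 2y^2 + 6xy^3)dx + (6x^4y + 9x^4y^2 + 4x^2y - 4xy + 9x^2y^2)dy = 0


Check exactness: ∂M/∂y = 24x^3y + 36x^3y^2 + 8xy - 4y + 18xy^2 and ∂N/∂x = 24x^3y + 36x^3y^2 + 8xy - 4y + 18xy^2; equal, so the equation is exact.
Integrate M with respect to x (treating y as constant): ∫M dx = 3x^4y^2 + 3x^4y^3 + 2x^2y^2 - 2xy^2 + 3x^2y^3 + h(y).
Differentiate w.r.t. y and set equal to N: all terms match, so h'(y) = 0 and h is a constant absorbed into C.
General solution: 3x^4y^2 + 3x^4y^3 + 2x^2y^2 - 2xy^2 + 3x^2y^3 = C.


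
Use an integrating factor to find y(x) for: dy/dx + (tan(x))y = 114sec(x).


P(x) = tan(x) ⇒ μ = e^(∫tan(x)dx) = sec(x).
(sec(x) y)' = 114sec²(x) ⇒ sec(x) y = 114tan(x) + C.
Multiply by cos(x): y = 114sin(x) + C·cos(x).


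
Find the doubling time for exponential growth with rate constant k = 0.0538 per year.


Exponential growth: P(t) = P₀ e^(0.0538t). Set P(t)/P₀ = 2: e^(0.0538t) = 2.
Solve: t = ln(2)/0.0538 ≈ 12.88 years.


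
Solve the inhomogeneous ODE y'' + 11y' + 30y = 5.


Characteristic roots of r² + 11r + 30 = 0 are -6, -5.
y_h = C₁e^(-6x) + C₂e^(-5x).
Constant forcing; try y_p = A. Then 30A = 5 ⇒ A = 1/6.
General solution: y = C₁e^(-6x) + C₂e^(-5x) + 1/6.


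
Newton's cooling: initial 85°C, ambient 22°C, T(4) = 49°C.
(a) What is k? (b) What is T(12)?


Newton's law: T(t) = T_a + (T₀ - T_a)e^(-kt).
(a) Use T(4) = 49: (49 - 22)/(85 - 22) = e^(-k·4), so k = -ln(0.429)/4 ≈ 0.2118.
(b) Apply k to t = 12: T(12) = 22 + (63)e^(-2.542) ≈ 27.0°C.


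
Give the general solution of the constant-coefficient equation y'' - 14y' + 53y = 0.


Characteristic equation: r² - 14r + 53 = 0.
Discriminant is negative; roots r = 7 ± 2i (complex conjugate pair).
General solution uses e^(α x)(C₁ cos(β x) + C₂ sin(β x)): y = e^(7x)(C₁cos(2x) + C₂sin(2x)).


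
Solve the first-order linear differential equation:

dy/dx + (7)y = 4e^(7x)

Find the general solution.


P(x) = 7 ⇒ μ = e^(7x).
(μ y)' = 4e^(14x) ⇒ μ y = (4/14)e^(14x) + C.
Divide by μ: y = (2/7)e^(7x) + Ce^(-7x).


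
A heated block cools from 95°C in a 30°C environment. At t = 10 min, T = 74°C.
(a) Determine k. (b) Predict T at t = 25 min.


Newton's law: T(t) = T_a + (T₀ - T_a)e^(-kt).
(a) Use T(10) = 74: (74 - 30)/(95 - 30) = e^(-k·10), so k = -ln(0.677)/10 ≈ 0.0390.
(b) Apply k to t = 25: T(25) = 30 + (65)e^(-0.975) ≈ 54.5°C.


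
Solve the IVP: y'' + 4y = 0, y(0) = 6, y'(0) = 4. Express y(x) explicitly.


Characteristic roots of r² + 4 = 0 are ±2i, so y = C₁cos(2x) + C₂sin(2x).
Apply y(0) = 6: C₁ = 6. Differentiate and apply y'(0) = 4: 2·C₂ = 4, so C₂ = 2.
Particular solution: y = 6cos(2x) + 2sin(2x).


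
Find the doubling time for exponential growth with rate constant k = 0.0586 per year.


Exponential growth: P(t) = P₀ e^(0.0586t). Set P(t)/P₀ = 2: e^(0.0586t) = 2.
Solve: t = ln(2)/0.0586 ≈ 11.83 years.


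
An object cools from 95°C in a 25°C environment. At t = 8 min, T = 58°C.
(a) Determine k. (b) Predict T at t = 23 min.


Newton's law: T(t) = T_a + (T₀ - T_a)e^(-kt).
(a) Use T(8) = 58: (58 - 25)/(95 - 25) = e^(-k·8), so k = -ln(0.471)/8 ≈ 0.0940.
(b) Apply k to t = 23: T(23) = 25 + (70)e^(-2.162) ≈ 33.1°C.


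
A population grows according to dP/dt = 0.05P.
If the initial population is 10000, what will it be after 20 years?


The ODE dP/dt = 0.05P has solution P(t) = P(0)e^(0.05t).
Substitute P(0) = 10000 and t = 20: P(20) = 10000 e^(1.00) ≈ 27183.


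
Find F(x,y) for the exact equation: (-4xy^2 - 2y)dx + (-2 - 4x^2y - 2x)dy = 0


Check exactness: ∂M/∂y = -8xy - 2 and ∂N/∂x = -8xy - 2; equal, so the equation is exact.
Integrate M with respect to x (treating y as constant): ∫M dx = -2x^2y^2 - 2xy + h(y).
Differentiate w.r.t. y and set equal to N: the x-dependent terms already match, leaving h'(y) = -2. Integrate: h(y) = -2y.
So F(x,y) = -2y - 2x^2y^2 - 2xy.
General solution: -2y - 2x^2y^2 - 2xy = C.


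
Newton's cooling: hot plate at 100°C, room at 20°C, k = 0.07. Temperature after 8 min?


Newton's law: dT/dt = -k(T - T_a) has solution T(t) = T_a + (T₀ - T_a)e^(-kt).
Plug in T_a = 20, T₀ = 100, k = 0.07, t = 8: T(8) = 20 + (80)e^(-0.56) ≈ 65.7°C.


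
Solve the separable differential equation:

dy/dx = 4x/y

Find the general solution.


Separate variables: y dy = 4x dx.
Integrate both sides: y²/2 = 2x^2 + C₀.
Multiply by 2: y² = 4x^2 + C.


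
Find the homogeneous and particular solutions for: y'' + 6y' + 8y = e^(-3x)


Characteristic roots of r² + 6r + 8 = 0 are -2, -4.
y_h = C₁e^(-2x) + C₂e^(-4x).
Forcing exponent -3 is not a characteristic root; try y_p = Ae^(-3x).
Substitute: A·(9 + (6)·-3 + (8)) = A·-1 = 1, so A = -1.
General solution: y = C₁e^(-2x) + C₂e^(-4x) - e^(-3x).


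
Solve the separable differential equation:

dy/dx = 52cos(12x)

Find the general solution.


g(y) = 1, so integrate directly: y = ∫ 52cos(12x) dx = (13/3)sin(12x) + C.


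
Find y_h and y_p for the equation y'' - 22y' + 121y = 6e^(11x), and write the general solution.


Characteristic polynomial (r - 11)² = 0; repeated root r = 11.
y_h = (C₁ + C₂x)e^(11x). Forcing matches the repeated root (resonance), so try y_p = Ax² e^(11x).
Substitute and solve for A: 2A = 6, so A = 3.
General solution: y = (C₁ + C₂x + 3x²)e^(11x).


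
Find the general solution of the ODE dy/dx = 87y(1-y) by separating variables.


Separate: dy/[y(1-y)] = 87 dx.
Partial fractions: 1/[y(1-y)] = 1/y + 1/(1-y).
Integrate: ln|y/(1-y)| = 87x + C₀.
Solve for y: y = 1/(1 + Ce^(-87x)).


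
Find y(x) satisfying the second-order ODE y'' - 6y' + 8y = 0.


Characteristic equation: r² - 6r + 8 = 0.
Factor: (r - 4)(r - 2) = 0 ⇒ r = 4, 2 (distinct real).
General solution: y = C₁e^(4x) + C₂e^(2x).


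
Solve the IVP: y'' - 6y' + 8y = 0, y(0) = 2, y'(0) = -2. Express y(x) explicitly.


Characteristic roots of r² - 6r + 8 = 0 are 4, 2.
General solution y = c₁ e^(4x) + c₂ e^(2x).
Apply y(0) = 2: c₁ + c₂ = 2. Apply y'(0) = -2: 4 c₁ + 2 c₂ = -2.
Solve: c₁ = -3, c₂ = 5.
Particular solution: y = -3e^(4x) + 5e^(2x).


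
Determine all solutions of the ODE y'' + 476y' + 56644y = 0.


Characteristic equation: r² + 476r + 56644 = 0, i.e. (r + 238)² = 0.
Repeated root r = -238; include an x factor for the second linearly independent solution.
General solution: y = (C₁ + C₂x)e^(-238x).


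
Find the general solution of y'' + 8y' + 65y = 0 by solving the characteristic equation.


Characteristic equation: r² + 8r + 65 = 0.
Discriminant is negative; roots r = -4 ± 7i (complex conjugate pair).
General solution uses e^(α x)(C₁ cos(β x) + C₂ sin(β x)): y = e^(-4x)(C₁cos(7x) + C₂sin(7x)).


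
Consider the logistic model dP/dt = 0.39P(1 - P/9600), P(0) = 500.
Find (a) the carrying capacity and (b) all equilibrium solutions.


Logistic ODE dP/dt = 0.39P(1 - P/9600) has equilibria where dP/dt = 0, i.e. P = 0 or P = 9600.
The coefficient (1 - P/K) = 0 when P = K, identifying K = 9600 as the carrying capacity.
(a) K = 9600; (b) equilibria P = 0 and P = 9600.


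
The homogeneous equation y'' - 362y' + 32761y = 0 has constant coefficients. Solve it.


Characteristic equation: r² - 362r + 32761 = 0, i.e. (r - 181)² = 0.
Repeated root r = 181; include an x factor for the second linearly independent solution.
General solution: y = (C₁ + C₂x)e^(181x).


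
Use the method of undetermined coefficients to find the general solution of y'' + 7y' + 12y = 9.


Characteristic roots of r² + 7r + 12 = 0 are -4, -3.
y_h = C₁e^(-4x) + C₂e^(-3x).
Constant forcing; try y_p = A. Then 12A = 9 ⇒ A = 3/4.
General solution: y = C₁e^(-4x) + C₂e^(-3x) + 3/4.


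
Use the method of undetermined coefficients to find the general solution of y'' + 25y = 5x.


Homogeneous: r² + 25 = 0 ⇒ r = ±5i, y_h = C₁cos(5x) + C₂sin(5x).
Polynomial forcing; try y_p = Ax + B. Then y_p'' + 25 y_p = 25(Ax + B) = 5x, so B = 0 and A = 1/5.
General solution: y = C₁cos(5x) + C₂sin(5x) + (1/5)x.


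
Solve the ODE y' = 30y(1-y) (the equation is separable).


Separate: dy/[y(1-y)] = 30 dx.
Partial fractions: 1/[y(1-y)] = 1/y + 1/(1-y).
Integrate: ln|y/(1-y)| = 30x + C₀.
Solve for y: y = 1/(1 + Ce^(-30x)).


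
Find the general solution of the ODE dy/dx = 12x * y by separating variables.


Separate variables: dy/y = 12x dx.
Integrate: ln|y| = 6x^2 + C₀.
Exponentiate: y = Ce^(6x^2).


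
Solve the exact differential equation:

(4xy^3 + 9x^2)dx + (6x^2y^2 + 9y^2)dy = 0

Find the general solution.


Check exactness: ∂M/∂y = 12xy^2 and ∂N/∂x = 12xy^2; equal, so the equation is exact.
Integrate M with respect to x (treating y as constant): ∫M dx = 2x^2y^3 + 3x^3 + h(y).
Differentiate w.r.t. y and set equal to N: the x-dependent terms already match, leaving h'(y) = 9y^2. Integrate: h(y) = 3y^3.
So F(x,y) = 2x^2y^3 + 3y^3 + 3x^3.
General solution: 2x^2y^3 + 3y^3 + 3x^3 = C.


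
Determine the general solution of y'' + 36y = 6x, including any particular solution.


Homogeneous: r² + 36 = 0 ⇒ r = ±6i, y_h = C₁cos(6x) + C₂sin(6x).
Polynomial forcing; try y_p = Ax + B. Then y_p'' + 36 y_p = 36(Ax + B) = 6x, so B = 0 and A = 1/6.
General solution: y = C₁cos(6x) + C₂sin(6x) + (1/6)x.


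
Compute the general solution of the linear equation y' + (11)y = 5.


P(x) = 11, Q(x) = 5; integrating factor μ = e^(11x).
(μ y)' = 5e^(11x) ⇒ μ y = (5/11)e^(11x) + C.
Divide by μ: y = 5/11 + Ce^(-11x).


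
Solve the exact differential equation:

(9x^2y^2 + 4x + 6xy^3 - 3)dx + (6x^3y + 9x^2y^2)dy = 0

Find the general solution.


Check exactness: ∂M/∂y = 18x^2y + 18xy^2 and ∂N/∂x = 18x^2y + 18xy^2; equal, so the equation is exact.
Integrate M with respect to x (treating y as constant): ∫M dx = 3x^3y^2 + 2x^2 + 3x^2y^3 - 3x + h(y).
Differentiate w.r.t. y and set equal to N: all terms match, so h'(y) = 0 and h is a constant absorbed into C.
General solution: 3x^3y^2 + 2x^2 + 3x^2y^3 - 3x = C.


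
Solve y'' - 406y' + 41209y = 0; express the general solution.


Characteristic equation: r² - 406r + 41209 = 0, i.e. (r - 203)² = 0.
Repeated root r = 203; include an x factor for the second linearly independent solution.
General solution: y = (C₁ + C₂x)e^(203x).


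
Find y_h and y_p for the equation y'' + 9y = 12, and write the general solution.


Homogeneous part: r² + 9 = 0 ⇒ r = ±3i, so y_h = C₁cos(3x) + C₂sin(3x).
Try constant y_p = A; plug in: 9A = 12 ⇒ A = 4/3.
General solution: y = C₁cos(3x) + C₂sin(3x) + 4/3.


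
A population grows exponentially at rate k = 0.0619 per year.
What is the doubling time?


Exponential growth: P(t) = P₀ e^(0.0619t). Set P(t)/P₀ = 2: e^(0.0619t) = 2.
Solve: t = ln(2)/0.0619 ≈ 11.20 years.


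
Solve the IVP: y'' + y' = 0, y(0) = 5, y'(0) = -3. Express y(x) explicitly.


Characteristic roots of r² + r = 0 are 0, -1.
General solution y = c₁ + c₂ e^(-x).
Apply y(0) = 5: c₁ + c₂ = 5. Apply y'(0) = -3: 0 c₁ - 1 c₂ = -3.
Solve: c₁ = 2, c₂ = 3.
Particular solution: y = 2 + 3e^(-x).


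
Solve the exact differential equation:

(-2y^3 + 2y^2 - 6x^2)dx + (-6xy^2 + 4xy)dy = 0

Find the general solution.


Check exactness: ∂M/∂y = -6y^2 + 4y and ∂N/∂x = -6y^2 + 4y; equal, so the equation is exact.
Integrate M with respect to x (treating y as constant): ∫M dx = -2xy^3 + 2xy^2 - 2x^3 + h(y).
Differentiate w.r.t. y and set equal to N: all terms match, so h'(y) = 0 and h is a constant absorbed into C.
General solution: -2xy^3 + 2xy^2 - 2x^3 = C.


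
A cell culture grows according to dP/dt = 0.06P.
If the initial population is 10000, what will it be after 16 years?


The ODE dP/dt = 0.06P has solution P(t) = P(0)e^(0.06t).
Substitute P(0) = 10000 and t = 16: P(16) = 10000 e^(0.96) ≈ 26117.


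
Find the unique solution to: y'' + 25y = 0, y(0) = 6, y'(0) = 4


Characteristic roots of r² + 25 = 0 are ±5i, so y = C₁cos(5x) + C₂sin(5x).
Apply y(0) = 6: C₁ = 6. Differentiate and apply y'(0) = 4: 5·C₂ = 4, so C₂ = 4/5.
Particular solution: y = 6cos(5x) + (4/5)sin(5x).


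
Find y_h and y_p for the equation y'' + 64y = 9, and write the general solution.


Homogeneous part: r² + 64 = 0 ⇒ r = ±8i, so y_h = C₁cos(8x) + C₂sin(8x).
Try constant y_p = A; plug in: 64A = 9 ⇒ A = 9/64.
General solution: y = C₁cos(8x) + C₂sin(8x) + 9/64.


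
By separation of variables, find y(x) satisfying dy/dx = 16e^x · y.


Separate variables: dy/y = 16e^x dx.
Integrate: ln|y| = 16e^x + C₀.
Exponentiate: y = Ce^(16e^x).


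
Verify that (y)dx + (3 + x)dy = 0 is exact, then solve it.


Check exactness: ∂M/∂y = 1 and ∂N/∂x = 1; equal, so the equation is exact.
Integrate M with respect to x (treating y as constant): ∫M dx = xy + h(y).
Differentiate w.r.t. y and set equal to N: the x-dependent terms already match, leaving h'(y) = 3. Integrate: h(y) = 3y.
So F(x,y) = 3y + xy.
General solution: 3y + xy = C.


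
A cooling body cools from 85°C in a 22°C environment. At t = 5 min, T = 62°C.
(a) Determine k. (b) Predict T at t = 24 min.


Newton's law: T(t) = T_a + (T₀ - T_a)e^(-kt).
(a) Use T(5) = 62: (62 - 22)/(85 - 22) = e^(-k·5), so k = -ln(0.635)/5 ≈ 0.0909.
(b) Apply k to t = 24: T(24) = 22 + (63)e^(-2.180) ≈ 29.1°C.


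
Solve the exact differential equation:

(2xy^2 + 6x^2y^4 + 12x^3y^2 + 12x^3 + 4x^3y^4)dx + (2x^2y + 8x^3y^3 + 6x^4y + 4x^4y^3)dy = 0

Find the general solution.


Check exactness: ∂M/∂y = 4xy + 24x^2y^3 + 24x^3y + 16x^3y^3 and ∂N/∂x = 4xy + 24x^2y^3 + 24x^3y + 16x^3y^3; equal, so the equation is exact.
Integrate M with respect to x (treating y as constant): ∫M dx = x^2y^2 + 2x^3y^4 + 3x^4y^2 + 3x^4 + x^4y^4 + h(y).
Differentiate w.r.t. y and set equal to N: all terms match, so h'(y) = 0 and h is a constant absorbed into C.
General solution: x^2y^2 + 2x^3y^4 + 3x^4y^2 + 3x^4 + x^4y^4 = C.


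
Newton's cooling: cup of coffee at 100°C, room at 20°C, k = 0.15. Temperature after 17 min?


Newton's law: dT/dt = -k(T - T_a) has solution T(t) = T_a + (T₀ - T_a)e^(-kt).
Plug in T_a = 20, T₀ = 100, k = 0.15, t = 17: T(17) = 20 + (80)e^(-2.55) ≈ 26.2°C.


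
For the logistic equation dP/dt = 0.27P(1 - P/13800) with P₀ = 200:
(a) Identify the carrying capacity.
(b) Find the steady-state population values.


Logistic ODE dP/dt = 0.27P(1 - P/13800) has equilibria where dP/dt = 0, i.e. P = 0 or P = 13800.
The coefficient (1 - P/K) = 0 when P = K, identifying K = 13800 as the carrying capacity.
(a) K = 13800; (b) equilibria P = 0 and P = 13800.


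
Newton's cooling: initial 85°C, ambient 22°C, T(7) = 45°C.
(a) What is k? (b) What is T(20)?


Newton's law: T(t) = T_a + (T₀ - T_a)e^(-kt).
(a) Use T(7) = 45: (45 - 22)/(85 - 22) = e^(-k·7), so k = -ln(0.365)/7 ≈ 0.1439.
(b) Apply k to t = 20: T(20) = 22 + (63)e^(-2.879) ≈ 25.5°C.


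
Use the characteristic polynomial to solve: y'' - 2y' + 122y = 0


Characteristic equation: r² - 2r + 122 = 0.
Discriminant is negative; roots r = 1 ± 11i (complex conjugate pair).
General solution uses e^(α x)(C₁ cos(β x) + C₂ sin(β x)): y = e^(x)(C₁cos(11x) + C₂sin(11x)).


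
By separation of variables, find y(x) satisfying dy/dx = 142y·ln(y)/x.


Separate: dy/[y ln(y)] = 142 dx/x.
Substitute u = ln(y): du/u = 142 dx/x.
Integrate: ln|ln(y)| = 142ln|x| + C₀, hence ln(y) = C·x^142.


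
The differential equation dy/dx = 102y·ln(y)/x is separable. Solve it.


Separate: dy/[y ln(y)] = 102 dx/x.
Substitute u = ln(y): du/u = 102 dx/x.
Integrate: ln|ln(y)| = 102ln|x| + C₀, hence ln(y) = C·x^102.


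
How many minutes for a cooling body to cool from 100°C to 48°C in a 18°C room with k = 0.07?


From T(t) = T_a + (T₀ - T_a)e^(-kt), set T(t) = 48:
(48 - 18) / (100 - 18) = e^(-0.07t), so t = -ln(0.366)/0.07 ≈ 14.4 minutes.


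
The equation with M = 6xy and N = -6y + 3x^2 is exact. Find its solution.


Check exactness: ∂M/∂y = 6x and ∂N/∂x = 6x; equal, so the equation is exact.
Integrate M with respect to x (treating y as constant): ∫M dx = 3x^2y + h(y).
Differentiate w.r.t. y and set equal to N: the x-dependent terms already match, leaving h'(y) = -6y. Integrate: h(y) = -3y^2.
So F(x,y) = -3y^2 + 3x^2y.
General solution: -3y^2 + 3x^2y = C.


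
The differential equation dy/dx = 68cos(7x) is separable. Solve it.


g(y) = 1, so integrate directly: y = ∫ 68cos(7x) dx = (68/7)sin(7x) + C.


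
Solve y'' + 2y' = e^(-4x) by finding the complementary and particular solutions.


Characteristic roots of r² + 2r = 0 are 0, -2.
y_h = C₁ + C₂e^(-2x).
Forcing exponent -4 is not a characteristic root; try y_p = Ae^(-4x).
Substitute: A·(16 + (2)·-4 + (0)) = A·8 = 1, so A = 1/8.
General solution: y = C₁ + C₂e^(-2x) + (1/8)e^(-4x).


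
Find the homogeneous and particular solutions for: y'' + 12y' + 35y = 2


Characteristic roots of r² + 12r + 35 = 0 are -5, -7.
y_h = C₁e^(-5x) + C₂e^(-7x).
Constant forcing; try y_p = A. Then 35A = 2 ⇒ A = 2/35.
General solution: y = C₁e^(-5x) + C₂e^(-7x) + 2/35.


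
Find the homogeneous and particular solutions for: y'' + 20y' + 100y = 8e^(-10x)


Characteristic polynomial (r + 10)² = 0; repeated root r = -10.
y_h = (C₁ + C₂x)e^(-10x). Forcing matches the repeated root (resonance), so try y_p = Ax² e^(-10x).
Substitute and solve for A: 2A = 8, so A = 4.
General solution: y = (C₁ + C₂x + 4x²)e^(-10x).


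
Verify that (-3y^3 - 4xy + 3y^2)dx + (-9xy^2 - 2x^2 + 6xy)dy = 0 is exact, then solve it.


Check exactness: ∂M/∂y = -9y^2 - 4x + 6y and ∂N/∂x = -9y^2 - 4x + 6y; equal, so the equation is exact.
Integrate M with respect to x (treating y as constant): ∫M dx = -3xy^3 - 2x^2y + 3xy^2 + h(y).
Differentiate w.r.t. y and set equal to N: all terms match, so h'(y) = 0 and h is a constant absorbed into C.
General solution: -3xy^3 - 2x^2y + 3xy^2 = C.


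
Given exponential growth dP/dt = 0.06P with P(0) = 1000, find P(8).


The ODE dP/dt = 0.06P has solution P(t) = P(0)e^(0.06t).
Substitute P(0) = 1000 and t = 8: P(8) = 1000 e^(0.48) ≈ 1616.


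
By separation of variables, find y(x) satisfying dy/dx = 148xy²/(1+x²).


Separate: dy/y² = 148x/(1+x²) dx.
Integrate LHS: ∫ dy/y² = -1/y.
Integrate RHS via u = 1+x²: 74ln(1+x²) + C.
Result: -1/y = 74ln(1+x²) + C.


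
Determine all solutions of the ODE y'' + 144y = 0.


Characteristic equation: r² + 144 = 0.
Discriminant is negative; roots r = 0 ± 12i (complex conjugate pair).
General solution uses e^(α x)(C₁ cos(β x) + C₂ sin(β x)): y = C₁cos(12x) + C₂sin(12x).


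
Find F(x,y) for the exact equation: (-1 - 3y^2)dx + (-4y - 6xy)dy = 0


Check exactness: ∂M/∂y = -6y and ∂N/∂x = -6y; equal, so the equation is exact.
Integrate M with respect to x (treating y as constant): ∫M dx = -x - 3xy^2 + h(y).
Differentiate w.r.t. y and set equal to N: the x-dependent terms already match, leaving h'(y) = -4y. Integrate: h(y) = -2y^2.
So F(x,y) = -2y^2 - x - 3xy^2.
General solution: -2y^2 - x - 3xy^2 = C.


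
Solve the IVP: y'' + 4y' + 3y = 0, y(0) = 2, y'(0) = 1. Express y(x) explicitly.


Characteristic roots of r² + 4r + 3 = 0 are -1, -3.
General solution y = c₁ e^(-x) + c₂ e^(-3x).
Apply y(0) = 2: c₁ + c₂ = 2. Apply y'(0) = 1: -1 c₁ - 3 c₂ = 1.
Solve: c₁ = 7/2, c₂ = -3/2.
Particular solution: y = (7/2)e^(-x) - (3/2)e^(-3x).


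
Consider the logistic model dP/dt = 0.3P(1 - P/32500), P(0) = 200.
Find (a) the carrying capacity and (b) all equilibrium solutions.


Logistic ODE dP/dt = 0.3P(1 - P/32500) has equilibria where dP/dt = 0, i.e. P = 0 or P = 32500.
The coefficient (1 - P/K) = 0 when P = K, identifying K = 32500 as the carrying capacity.
(a) K = 32500; (b) equilibria P = 0 and P = 32500.


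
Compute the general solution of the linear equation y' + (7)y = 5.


P(x) = 7, Q(x) = 5; integrating factor μ = e^(7x).
(μ y)' = 5e^(7x) ⇒ μ y = (5/7)e^(7x) + C.
Divide by μ: y = 5/7 + Ce^(-7x).


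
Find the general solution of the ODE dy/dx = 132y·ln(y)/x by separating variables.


Separate: dy/[y ln(y)] = 132 dx/x.
Substitute u = ln(y): du/u = 132 dx/x.
Integrate: ln|ln(y)| = 132ln|x| + C₀, hence ln(y) = C·x^132.


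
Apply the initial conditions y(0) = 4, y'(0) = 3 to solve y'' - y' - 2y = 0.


Characteristic roots of r² - r - 2 = 0 are -1, 2.
General solution y = c₁ e^(-x) + c₂ e^(2x).
Apply y(0) = 4: c₁ + c₂ = 4. Apply y'(0) = 3: -1 c₁ + 2 c₂ = 3.
Solve: c₁ = 5/3, c₂ = 7/3.
Particular solution: y = (5/3)e^(-x) + (7/3)e^(2x).


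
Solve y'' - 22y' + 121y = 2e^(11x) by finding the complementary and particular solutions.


Characteristic polynomial (r - 11)² = 0; repeated root r = 11.
y_h = (C₁ + C₂x)e^(11x). Forcing matches the repeated root (resonance), so try y_p = Ax² e^(11x).
Substitute and solve for A: 2A = 2, so A = 1.
General solution: y = (C₁ + C₂x + x²)e^(11x).


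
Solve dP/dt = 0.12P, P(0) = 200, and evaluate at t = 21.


The ODE dP/dt = 0.12P has solution P(t) = P(0)e^(0.12t).
Substitute P(0) = 200 and t = 21: P(21) = 200 e^(2.52) ≈ 2486.


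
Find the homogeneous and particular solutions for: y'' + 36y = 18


Homogeneous part: r² + 36 = 0 ⇒ r = ±6i, so y_h = C₁cos(6x) + C₂sin(6x).
Try constant y_p = A; plug in: 36A = 18 ⇒ A = 1/2.
General solution: y = C₁cos(6x) + C₂sin(6x) + 1/2.


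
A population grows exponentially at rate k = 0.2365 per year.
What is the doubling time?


Exponential growth: P(t) = P₀ e^(0.2365t). Set P(t)/P₀ = 2: e^(0.2365t) = 2.
Solve: t = ln(2)/0.2365 ≈ 2.93 years.


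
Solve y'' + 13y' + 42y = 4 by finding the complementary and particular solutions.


Characteristic roots of r² + 13r + 42 = 0 are -7, -6.
y_h = C₁e^(-7x) + C₂e^(-6x).
Constant forcing; try y_p = A. Then 42A = 4 ⇒ A = 2/21.
General solution: y = C₁e^(-7x) + C₂e^(-6x) + 2/21.


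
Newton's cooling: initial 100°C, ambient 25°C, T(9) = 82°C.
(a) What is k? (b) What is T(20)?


Newton's law: T(t) = T_a + (T₀ - T_a)e^(-kt).
(a) Use T(9) = 82: (82 - 25)/(100 - 25) = e^(-k·9), so k = -ln(0.760)/9 ≈ 0.0305.
(b) Apply k to t = 20: T(20) = 25 + (75)e^(-0.610) ≈ 65.8°C.


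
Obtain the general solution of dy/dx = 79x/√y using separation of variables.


Separate: √y dy = 79x dx.
Integrate: (2/3)y^(3/2) = (79/2)x² + C.


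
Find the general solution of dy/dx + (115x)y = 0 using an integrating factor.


P(x) = 115x ⇒ μ = e^((115/2)x²).
Q(x) = 0 so μ y is constant: y = Ce^(-(115/2)x²).


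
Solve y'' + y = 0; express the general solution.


Characteristic equation: r² + 1 = 0.
Discriminant is negative; roots r = 0 ± 1i (complex conjugate pair).
General solution uses e^(α x)(C₁ cos(β x) + C₂ sin(β x)): y = C₁cos(x) + C₂sin(x).


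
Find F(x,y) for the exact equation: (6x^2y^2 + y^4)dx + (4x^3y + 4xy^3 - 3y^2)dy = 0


Check exactness: ∂M/∂y = 12x^2y + 4y^3 and ∂N/∂x = 12x^2y + 4y^3; equal, so the equation is exact.
Integrate M with respect to x (treating y as constant): ∫M dx = 2x^3y^2 + xy^4 + h(y).
Differentiate w.r.t. y and set equal to N: the x-dependent terms already match, leaving h'(y) = -3y^2. Integrate: h(y) = -y^3.
So F(x,y) = 2x^3y^2 + xy^4 - y^3.
General solution: 2x^3y^2 + xy^4 - y^3 = C.


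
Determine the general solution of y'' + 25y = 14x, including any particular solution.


Homogeneous: r² + 25 = 0 ⇒ r = ±5i, y_h = C₁cos(5x) + C₂sin(5x).
Polynomial forcing; try y_p = Ax + B. Then y_p'' + 25 y_p = 25(Ax + B) = 14x, so B = 0 and A = 14/25.
General solution: y = C₁cos(5x) + C₂sin(5x) + (14/25)x.


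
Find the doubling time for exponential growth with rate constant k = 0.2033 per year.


Exponential growth: P(t) = P₀ e^(0.2033t). Set P(t)/P₀ = 2: e^(0.2033t) = 2.
Solve: t = ln(2)/0.2033 ≈ 3.41 years.


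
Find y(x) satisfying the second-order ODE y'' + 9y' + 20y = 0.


Characteristic equation: r² + 9r + 20 = 0.
Factor: (r + 4)(r + 5) = 0 ⇒ r = -4, -5 (distinct real).
General solution: y = C₁e^(-4x) + C₂e^(-5x).


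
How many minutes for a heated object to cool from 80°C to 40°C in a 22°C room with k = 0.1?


From T(t) = T_a + (T₀ - T_a)e^(-kt), set T(t) = 40:
(40 - 22) / (80 - 22) = e^(-0.1t), so t = -ln(0.310)/0.1 ≈ 11.7 minutes.


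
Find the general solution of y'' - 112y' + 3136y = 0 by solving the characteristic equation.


Characteristic equation: r² - 112r + 3136 = 0, i.e. (r - 56)² = 0.
Repeated root r = 56; include an x factor for the second linearly independent solution.
General solution: y = (C₁ + C₂x)e^(56x).
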